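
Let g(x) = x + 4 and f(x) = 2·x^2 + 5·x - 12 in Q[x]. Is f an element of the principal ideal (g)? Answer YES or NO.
In Q[x] the ideal (g) consists of all multiples of g, so f ∈ (g) iff g | f, i.e. iff the remainder of f on division by g is 0. Divide f by g (g is monic, so eliminate the leading term of the running remainder at each step):
  leading term 2·x^2: subtract (2·x)·g(x) = 2·x^2 + 8·x, leaving -3·x - 12
  leading term -3·x: subtract (-3)·g(x) = -3·x - 12, leaving 0
The remainder is 0, so f(x) = g(x) · h(x) with h(x) = 2·x - 3. Hence g | f, i.e. f ∈ (g).

Final answer: YES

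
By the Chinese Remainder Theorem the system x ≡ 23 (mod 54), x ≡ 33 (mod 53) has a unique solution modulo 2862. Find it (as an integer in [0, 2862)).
x ≡ 563 (mod 2862); the representative in [0, 2862) is 563

The moduli 54, 53 are pairwise coprime, so by the CRT there is a unique solution mod 54·53 = 2862.
Solve by successive substitution. Start with x ≡ 23 (mod 54).
  Combine with x ≡ 33 (mod 53): write x = 23 + 54·t and require 23 + 54·t ≡ 33 (mod 53), i.e. 54·t ≡ 33 − 23 ≡ 10 (mod 53). Since 54^(−1) ≡ 1 (mod 53) (54 ≡ 1 (mod 53)), t ≡ 1·10 ≡ 10 (mod 53). So x ≡ 23 + 54·10 = 563 (mod 2862).
Unique solution in [0, 2862): x = 563.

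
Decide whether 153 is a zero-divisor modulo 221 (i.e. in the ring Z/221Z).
gcd(153, 221) = 17 > 1, so 153 is not a unit in Z/221Z. In Z/nZ every nonzero non-unit is a zero-divisor: explicitly, take b = 221/gcd = 13 ≠ 0 (mod 221); then 153·13 = 1989 = 9·221, i.e. 153·13 ≡ 0 (mod 221). So 153 is a zero-divisor.

Final answer: YES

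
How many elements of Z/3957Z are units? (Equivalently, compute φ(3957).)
Z/3957Z has φ(3957) = 2636 units

An element a ∈ Z/3957Z is a unit iff gcd(a, 3957) = 1, so the number of units is φ(3957). φ is multiplicative, with φ(p^e) = p^e − p^(e−1). Factorise 3957 = 3 · 1319. Then
  φ(3957) = (3 − 1) · (1319 − 1) = 2 · 1318 = 2636.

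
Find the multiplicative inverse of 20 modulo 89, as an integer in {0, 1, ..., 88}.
Apply the extended Euclidean algorithm to (89, 20), tracking rows (r, s, t) with s·89 + t·20 = r. Each division r_prev = q·r_cur + r_new produces the new row as (previous row) − q·(current row):
  row A: (89, 1, 0)   [1·89 + 0·20 = 89]
  row B: (20, 0, 1)   [0·89 + 1·20 = 20]
  89 = 4·20 + 9   → row C = row A − 4·row B = (9, 1, −4)   [check: 1·89 − 4·20 = 9]
  20 = 2·9 + 2   → row D = row B − 2·row C = (2, −2, 9)   [check: −2·89 + 9·20 = 2]
  9 = 4·2 + 1   → row E = row C − 4·row D = (1, 9, −40)   [check: 9·89 − 40·20 = 1]
  2 = 2·1 + 0   → remainder 0, stop. gcd = 1 (last nonzero row E).
The gcd is 1, so 20 is invertible mod 89. The last nonzero row gives 9·89 − 40·20 = 1, so t = −40. So 20^(−1) ≡ −40 ≡ 49 (mod 89). Verify: 20 · 49 = 980 ≡ 1 (mod 89). ✓

Final answer: 20^(−1) ≡ 49 (mod 89)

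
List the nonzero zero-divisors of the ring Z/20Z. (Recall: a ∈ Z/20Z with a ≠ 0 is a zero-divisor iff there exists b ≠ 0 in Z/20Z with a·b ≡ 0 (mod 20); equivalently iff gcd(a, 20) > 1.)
An element a ∈ Z/20Z (with a ≠ 0) is a zero-divisor iff gcd(a, 20) > 1 (because a is a unit precisely when gcd(a, n) = 1, and in Z/nZ every nonzero, non-unit element is a zero-divisor). Scan a = 1, ..., 19 and keep those with gcd(a, 20) > 1:
  gcd(2, 20) = 2, gcd(4, 20) = 4, gcd(5, 20) = 5, gcd(6, 20) = 2, gcd(8, 20) = 4, gcd(10, 20) = 10, gcd(12, 20) = 4, gcd(14, 20) = 2, gcd(15, 20) = 5, gcd(16, 20) = 4, gcd(18, 20) = 2.
All other a ∈ {1, ..., 19} have gcd(a, 20) = 1 and are units. So the nonzero zero-divisors are exactly the 11 values of a appearing in this scan.

Final answer: nonzero zero-divisors of Z/20Z = {2, 4, 5, 6, 8, 10, 12, 14, 15, 16, 18}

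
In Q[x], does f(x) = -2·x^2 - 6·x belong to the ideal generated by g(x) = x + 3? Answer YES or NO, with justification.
YES

In Q[x] the ideal (g) consists of all multiples of g, so f ∈ (g) iff g | f, i.e. iff the remainder of f on division by g is 0. Divide f by g (g is monic, so eliminate the leading term of the running remainder at each step):
  leading term -2·x^2: subtract (-2·x)·g(x) = -2·x^2 - 6·x, leaving 0
The remainder is 0, so f(x) = g(x) · h(x) with h(x) = -2·x. Hence g | f, i.e. f ∈ (g).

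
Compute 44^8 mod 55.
Use repeated squaring. Binary(8) = 1000. Walk through the bits of the exponent 8 left-to-right: at each bit after the leading one, square the running value, then multiply by 44 if the bit is 1 (always reducing mod 55):
  bit 1 = 1 (leading): start with 44.
  bit 2 = 0: square 44^2 = 1936 ≡ 11 (mod 55).
  bit 3 = 0: square 11^2 = 121 ≡ 11 (mod 55).
  bit 4 = 0: square 11^2 = 121 ≡ 11 (mod 55).
Final value: 44^8 ≡ 11 (mod 55).

Final answer: 11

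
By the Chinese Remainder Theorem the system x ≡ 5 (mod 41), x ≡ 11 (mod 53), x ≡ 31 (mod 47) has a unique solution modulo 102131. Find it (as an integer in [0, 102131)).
The moduli 41, 53, 47 are pairwise coprime, so by the CRT there is a unique solution mod 41·53·47 = 102131.
Solve by successive substitution. Start with x ≡ 5 (mod 41).
  Combine with x ≡ 11 (mod 53): write x = 5 + 41·t and require 5 + 41·t ≡ 11 (mod 53), i.e. 41·t ≡ 11 − 5 ≡ 6 (mod 53). Since 41^(−1) ≡ 22 (mod 53), t ≡ 22·6 ≡ 26 (mod 53). So x ≡ 5 + 41·26 = 1071 (mod 2173).
  Combine with x ≡ 31 (mod 47): write x = 1071 + 2173·t and require 1071 + 2173·t ≡ 31 (mod 47), i.e. 2173·t ≡ 31 − 1071 ≡ 41 (mod 47). Since 2173^(−1) ≡ 30 (mod 47) (2173 ≡ 11 (mod 47)), t ≡ 30·41 ≡ 8 (mod 47). So x ≡ 1071 + 2173·8 = 18455 (mod 102131).
Unique solution in [0, 102131): x = 18455.

Final answer: x ≡ 18455 (mod 102131); the representative in [0, 102131) is 18455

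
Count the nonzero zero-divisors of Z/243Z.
In Z/243Z each nonzero element is either a unit (gcd with 243 is 1) or a zero-divisor (gcd > 1). The number of units is φ(243): factorise 243 = 3^5, so φ(243) = (3^5 − 3^4) = 162 = 162. The nonzero elements number 243 − 1 = 242. Hence the nonzero zero-divisors number 242 − 162 = 80.

Final answer: Z/243Z has 80 nonzero zero-divisors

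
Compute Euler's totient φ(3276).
φ(3276) = 864

φ is multiplicative, with φ(p^e) = p^e − p^(e−1). Factorise 3276 = 2^2 · 3^2 · 7 · 13. Then
  φ(3276) = (2^2 − 2^1) · (3^2 − 3^1) · (7 − 1) · (13 − 1) = 2 · 6 · 6 · 12 = 864.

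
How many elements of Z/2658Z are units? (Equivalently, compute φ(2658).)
Z/2658Z has φ(2658) = 884 units

An element a ∈ Z/2658Z is a unit iff gcd(a, 2658) = 1, so the number of units is φ(2658). φ is multiplicative, with φ(p^e) = p^e − p^(e−1). Factorise 2658 = 2 · 3 · 443. Then
  φ(2658) = (2 − 1) · (3 − 1) · (443 − 1) = 1 · 2 · 442 = 884.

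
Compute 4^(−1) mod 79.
4^(−1) ≡ 20 (mod 79)

Apply the extended Euclidean algorithm to (79, 4), tracking rows (r, s, t) with s·79 + t·4 = r. Each division r_prev = q·r_cur + r_new produces the new row as (previous row) − q·(current row):
  row A: (79, 1, 0)   [1·79 + 0·4 = 79]
  row B: (4, 0, 1)   [0·79 + 1·4 = 4]
  79 = 19·4 + 3   → row C = row A − 19·row B = (3, 1, −19)   [check: 1·79 − 19·4 = 3]
  4 = 1·3 + 1   → row D = row B − 1·row C = (1, −1, 20)   [check: −1·79 + 20·4 = 1]
  3 = 3·1 + 0   → remainder 0, stop. gcd = 1 (last nonzero row D).
The gcd is 1, so 4 is invertible mod 79. The last nonzero row gives −1·79 + 20·4 = 1, so t = 20. So 4^(−1) ≡ 20 (mod 79). Verify: 4 · 20 = 80 ≡ 1 (mod 79). ✓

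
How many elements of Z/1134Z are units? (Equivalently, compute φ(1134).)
An element a ∈ Z/1134Z is a unit iff gcd(a, 1134) = 1, so the number of units is φ(1134). φ is multiplicative, with φ(p^e) = p^e − p^(e−1). Factorise 1134 = 2 · 3^4 · 7. Then
  φ(1134) = (2 − 1) · (3^4 − 3^3) · (7 − 1) = 1 · 54 · 6 = 324.

Final answer: Z/1134Z has φ(1134) = 324 units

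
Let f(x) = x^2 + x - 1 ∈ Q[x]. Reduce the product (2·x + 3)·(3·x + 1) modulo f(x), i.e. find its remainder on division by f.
a · b ≡ 5·x + 9 (mod f(x))

First multiply in Q[x] without reducing: a · b = 6·x^2 + 11·x + 3. Now divide by f(x) = x^2 + x - 1, eliminating the leading term at each step:
  leading term 6·x^2: subtract (6)·f(x) = 6·x^2 + 6·x - 6, leaving 5·x + 9
The degree is now < 2, so this is the remainder. Hence a · b ≡ 5·x + 9 in Q[x]/(f).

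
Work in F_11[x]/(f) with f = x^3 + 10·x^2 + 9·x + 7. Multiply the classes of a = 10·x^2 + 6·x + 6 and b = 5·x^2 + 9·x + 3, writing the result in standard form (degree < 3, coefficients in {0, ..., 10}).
a · b ≡ 10·x^2 + 7·x + 5 (mod f(x))

Multiply as integer polynomials: a · b = 50·x^4 + 120·x^3 + 114·x^2 + 72·x + 18. Reducing coefficients mod 11: a · b ≡ 6·x^4 + 10·x^3 + 4·x^2 + 6·x + 7. Now divide by f(x) = x^3 + 10·x^2 + 9·x + 7 in F_11[x], eliminating the leading term at each step:
  leading term 6·x^4: subtract (6·x)·f(x) = 6·x^4 + 5·x^3 + 10·x^2 + 9·x, leaving 5·x^3 + 5·x^2 + 8·x + 7 (coefficients mod 11)
  leading term 5·x^3: subtract (5)·f(x) = 5·x^3 + 6·x^2 + x + 2, leaving 10·x^2 + 7·x + 5 (coefficients mod 11)
The degree is now < 3, so this is the remainder. Hence a · b ≡ 10·x^2 + 7·x + 5 in F_11[x]/(f).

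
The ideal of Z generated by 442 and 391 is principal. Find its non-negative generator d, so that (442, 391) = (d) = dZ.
In the PID Z, (a, b) is generated by gcd(a, b). Compute gcd(442, 391) with the extended Euclidean algorithm, tracking rows (r, s, t) with s·442 + t·391 = r:
  row A: (442, 1, 0)   [1·442 + 0·391 = 442]
  row B: (391, 0, 1)   [0·442 + 1·391 = 391]
  442 = 1·391 + 51   → row C = row A − 1·row B = (51, 1, −1)   [check: 1·442 − 1·391 = 51]
  391 = 7·51 + 34   → row D = row B − 7·row C = (34, −7, 8)   [check: −7·442 + 8·391 = 34]
  51 = 1·34 + 17   → row E = row C − 1·row D = (17, 8, −9)   [check: 8·442 − 9·391 = 17]
  34 = 2·17 + 0   → remainder 0, stop. gcd = 17 (last nonzero row E).
So gcd(442, 391) = 17, with Bézout identity 8·442 − 9·391 = 17. Containment (⊇): the Bézout identity exhibits 17 as an element of (442, 391), giving (17) ⊆ (442, 391). Containment (⊆): since 17 | 442 and 17 | 391 (442 = 17·26, 391 = 17·23), every Z-linear combination of 442 and 391 is divisible by 17, so (442, 391) ⊆ (17). Therefore (442, 391) = (17), d = 17.

Final answer: (442, 391) = (17); d = 17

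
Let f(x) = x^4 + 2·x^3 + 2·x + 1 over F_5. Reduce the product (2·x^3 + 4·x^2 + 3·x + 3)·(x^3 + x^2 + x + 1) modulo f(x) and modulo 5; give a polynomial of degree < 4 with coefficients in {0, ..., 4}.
Multiply as integer polynomials: a · b = 2·x^6 + 6·x^5 + 9·x^4 + 12·x^3 + 10·x^2 + 6·x + 3. Reducing coefficients mod 5: a · b ≡ 2·x^6 + x^5 + 4·x^4 + 2·x^3 + x + 3. Now divide by f(x) = x^4 + 2·x^3 + 2·x + 1 in F_5[x], eliminating the leading term at each step:
  leading term 2·x^6: subtract (2·x^2)·f(x) = 2·x^6 + 4·x^5 + 4·x^3 + 2·x^2, leaving 2·x^5 + 4·x^4 + 3·x^3 + 3·x^2 + x + 3 (coefficients mod 5)
  leading term 2·x^5: subtract (2·x)·f(x) = 2·x^5 + 4·x^4 + 4·x^2 + 2·x, leaving 3·x^3 + 4·x^2 + 4·x + 3 (coefficients mod 5)
The degree is now < 4, so this is the remainder. Hence a · b ≡ 3·x^3 + 4·x^2 + 4·x + 3 in F_5[x]/(f).

Final answer: a · b ≡ 3·x^3 + 4·x^2 + 4·x + 3 (mod f(x))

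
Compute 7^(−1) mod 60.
Apply the extended Euclidean algorithm to (60, 7), tracking rows (r, s, t) with s·60 + t·7 = r. Each division r_prev = q·r_cur + r_new produces the new row as (previous row) − q·(current row):
  row A: (60, 1, 0)   [1·60 + 0·7 = 60]
  row B: (7, 0, 1)   [0·60 + 1·7 = 7]
  60 = 8·7 + 4   → row C = row A − 8·row B = (4, 1, −8)   [check: 1·60 − 8·7 = 4]
  7 = 1·4 + 3   → row D = row B − 1·row C = (3, −1, 9)   [check: −1·60 + 9·7 = 3]
  4 = 1·3 + 1   → row E = row C − 1·row D = (1, 2, −17)   [check: 2·60 − 17·7 = 1]
  3 = 3·1 + 0   → remainder 0, stop. gcd = 1 (last nonzero row E).
The gcd is 1, so 7 is invertible mod 60. The last nonzero row gives 2·60 − 17·7 = 1, so t = −17. So 7^(−1) ≡ −17 ≡ 43 (mod 60). Verify: 7 · 43 = 301 ≡ 1 (mod 60). ✓

Final answer: 7^(−1) ≡ 43 (mod 60)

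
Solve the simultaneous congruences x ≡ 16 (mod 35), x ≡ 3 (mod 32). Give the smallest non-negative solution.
x ≡ 611 (mod 1120); the representative in [0, 1120) is 611

The moduli 35, 32 are pairwise coprime, so by the CRT there is a unique solution mod 35·32 = 1120.
Solve by successive substitution. Start with x ≡ 16 (mod 35).
  Combine with x ≡ 3 (mod 32): write x = 16 + 35·t and require 16 + 35·t ≡ 3 (mod 32), i.e. 35·t ≡ 3 − 16 ≡ 19 (mod 32). Since 35^(−1) ≡ 11 (mod 32) (35 ≡ 3 (mod 32)), t ≡ 11·19 ≡ 17 (mod 32). So x ≡ 16 + 35·17 = 611 (mod 1120).
Unique solution in [0, 1120): x = 611.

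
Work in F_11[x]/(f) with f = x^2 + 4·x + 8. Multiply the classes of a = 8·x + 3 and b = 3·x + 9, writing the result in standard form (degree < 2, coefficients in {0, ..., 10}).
a · b ≡ 7·x (mod f(x))

Multiply as integer polynomials: a · b = 24·x^2 + 81·x + 27. Reducing coefficients mod 11: a · b ≡ 2·x^2 + 4·x + 5. Now divide by f(x) = x^2 + 4·x + 8 in F_11[x], eliminating the leading term at each step:
  leading term 2·x^2: subtract (2)·f(x) = 2·x^2 + 8·x + 5, leaving 7·x (coefficients mod 11)
The degree is now < 2, so this is the remainder. Hence a · b ≡ 7·x in F_11[x]/(f).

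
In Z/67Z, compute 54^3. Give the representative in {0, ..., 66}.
Use repeated squaring. Binary(3) = 11. Walk through the bits of the exponent 3 left-to-right: at each bit after the leading one, square the running value, then multiply by 54 if the bit is 1 (always reducing mod 67):
  bit 1 = 1 (leading): start with 54.
  bit 2 = 1: square 54^2 = 2916 ≡ 35; bit is 1, so multiply 35·54 = 1890 ≡ 14 (mod 67).
Final value: 54^3 ≡ 14 (mod 67).

Final answer: 14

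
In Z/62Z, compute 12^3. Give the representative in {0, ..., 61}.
Use repeated squaring. Binary(3) = 11. Walk through the bits of the exponent 3 left-to-right: at each bit after the leading one, square the running value, then multiply by 12 if the bit is 1 (always reducing mod 62):
  bit 1 = 1 (leading): start with 12.
  bit 2 = 1: square 12^2 = 144 ≡ 20; bit is 1, so multiply 20·12 = 240 ≡ 54 (mod 62).
Final value: 12^3 ≡ 54 (mod 62).

Final answer: 54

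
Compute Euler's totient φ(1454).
φ is multiplicative, with φ(p^e) = p^e − p^(e−1). Factorise 1454 = 2 · 727. Then
  φ(1454) = (2 − 1) · (727 − 1) = 1 · 726 = 726.

Final answer: φ(1454) = 726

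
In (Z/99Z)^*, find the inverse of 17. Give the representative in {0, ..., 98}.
Apply the extended Euclidean algorithm to (99, 17), tracking rows (r, s, t) with s·99 + t·17 = r. Each division r_prev = q·r_cur + r_new produces the new row as (previous row) − q·(current row):
  row A: (99, 1, 0)   [1·99 + 0·17 = 99]
  row B: (17, 0, 1)   [0·99 + 1·17 = 17]
  99 = 5·17 + 14   → row C = row A − 5·row B = (14, 1, −5)   [check: 1·99 − 5·17 = 14]
  17 = 1·14 + 3   → row D = row B − 1·row C = (3, −1, 6)   [check: −1·99 + 6·17 = 3]
  14 = 4·3 + 2   → row E = row C − 4·row D = (2, 5, −29)   [check: 5·99 − 29·17 = 2]
  3 = 1·2 + 1   → row F = row D − 1·row E = (1, −6, 35)   [check: −6·99 + 35·17 = 1]
  2 = 2·1 + 0   → remainder 0, stop. gcd = 1 (last nonzero row F).
The gcd is 1, so 17 is invertible mod 99. The last nonzero row gives −6·99 + 35·17 = 1, so t = 35. So 17^(−1) ≡ 35 (mod 99). Verify: 17 · 35 = 595 ≡ 1 (mod 99). ✓

Final answer: 17^(−1) ≡ 35 (mod 99)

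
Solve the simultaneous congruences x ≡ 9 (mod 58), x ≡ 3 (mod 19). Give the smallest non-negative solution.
The moduli 58, 19 are pairwise coprime, so by the CRT there is a unique solution mod 58·19 = 1102.
Solve by successive substitution. Start with x ≡ 9 (mod 58).
  Combine with x ≡ 3 (mod 19): write x = 9 + 58·t and require 9 + 58·t ≡ 3 (mod 19), i.e. 58·t ≡ 3 − 9 ≡ 13 (mod 19). Since 58^(−1) ≡ 1 (mod 19) (58 ≡ 1 (mod 19)), t ≡ 1·13 ≡ 13 (mod 19). So x ≡ 9 + 58·13 = 763 (mod 1102).
Unique solution in [0, 1102): x = 763.

Final answer: x ≡ 763 (mod 1102); the representative in [0, 1102) is 763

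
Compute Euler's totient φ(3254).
φ(3254) = 1626

φ is multiplicative, with φ(p^e) = p^e − p^(e−1). Factorise 3254 = 2 · 1627. Then
  φ(3254) = (2 − 1) · (1627 − 1) = 1 · 1626 = 1626.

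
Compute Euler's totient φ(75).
φ(75) = 40

φ is multiplicative, with φ(p^e) = p^e − p^(e−1). Factorise 75 = 3 · 5^2. Then
  φ(75) = (3 − 1) · (5^2 − 5^1) = 2 · 20 = 40.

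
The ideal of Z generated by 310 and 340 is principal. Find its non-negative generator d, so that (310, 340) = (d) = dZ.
In the PID Z, (a, b) is generated by gcd(a, b). Compute gcd(340, 310) with the extended Euclidean algorithm, tracking rows (r, s, t) with s·340 + t·310 = r:
  row A: (340, 1, 0)   [1·340 + 0·310 = 340]
  row B: (310, 0, 1)   [0·340 + 1·310 = 310]
  340 = 1·310 + 30   → row C = row A − 1·row B = (30, 1, −1)   [check: 1·340 − 1·310 = 30]
  310 = 10·30 + 10   → row D = row B − 10·row C = (10, −10, 11)   [check: −10·340 + 11·310 = 10]
  30 = 3·10 + 0   → remainder 0, stop. gcd = 10 (last nonzero row D).
So gcd(310, 340) = 10, with Bézout identity −10·340 + 11·310 = 10. Containment (⊇): the Bézout identity exhibits 10 as an element of (310, 340), giving (10) ⊆ (310, 340). Containment (⊆): since 10 | 310 and 10 | 340 (310 = 10·31, 340 = 10·34), every Z-linear combination of 310 and 340 is divisible by 10, so (310, 340) ⊆ (10). Therefore (310, 340) = (10), d = 10.

Final answer: (310, 340) = (10); d = 10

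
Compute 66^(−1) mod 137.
Apply the extended Euclidean algorithm to (137, 66), tracking rows (r, s, t) with s·137 + t·66 = r. Each division r_prev = q·r_cur + r_new produces the new row as (previous row) − q·(current row):
  row A: (137, 1, 0)   [1·137 + 0·66 = 137]
  row B: (66, 0, 1)   [0·137 + 1·66 = 66]
  137 = 2·66 + 5   → row C = row A − 2·row B = (5, 1, −2)   [check: 1·137 − 2·66 = 5]
  66 = 13·5 + 1   → row D = row B − 13·row C = (1, −13, 27)   [check: −13·137 + 27·66 = 1]
  5 = 5·1 + 0   → remainder 0, stop. gcd = 1 (last nonzero row D).
The gcd is 1, so 66 is invertible mod 137. The last nonzero row gives −13·137 + 27·66 = 1, so t = 27. So 66^(−1) ≡ 27 (mod 137). Verify: 66 · 27 = 1782 ≡ 1 (mod 137). ✓

Final answer: 66^(−1) ≡ 27 (mod 137)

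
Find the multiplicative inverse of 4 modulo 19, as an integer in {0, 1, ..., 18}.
4^(−1) ≡ 5 (mod 19)

Apply the extended Euclidean algorithm to (19, 4), tracking rows (r, s, t) with s·19 + t·4 = r. Each division r_prev = q·r_cur + r_new produces the new row as (previous row) − q·(current row):
  row A: (19, 1, 0)   [1·19 + 0·4 = 19]
  row B: (4, 0, 1)   [0·19 + 1·4 = 4]
  19 = 4·4 + 3   → row C = row A − 4·row B = (3, 1, −4)   [check: 1·19 − 4·4 = 3]
  4 = 1·3 + 1   → row D = row B − 1·row C = (1, −1, 5)   [check: −1·19 + 5·4 = 1]
  3 = 3·1 + 0   → remainder 0, stop. gcd = 1 (last nonzero row D).
The gcd is 1, so 4 is invertible mod 19. The last nonzero row gives −1·19 + 5·4 = 1, so t = 5. So 4^(−1) ≡ 5 (mod 19). Verify: 4 · 5 = 20 ≡ 1 (mod 19). ✓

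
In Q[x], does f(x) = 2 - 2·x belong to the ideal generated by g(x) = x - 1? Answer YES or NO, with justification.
YES

In Q[x] the ideal (g) consists of all multiples of g, so f ∈ (g) iff g | f, i.e. iff the remainder of f on division by g is 0. Divide f by g (g is monic, so eliminate the leading term of the running remainder at each step):
  leading term -2·x: subtract (-2)·g(x) = 2 - 2·x, leaving 0
The remainder is 0, so f(x) = g(x) · h(x) with h(x) = -2. Hence g | f, i.e. f ∈ (g).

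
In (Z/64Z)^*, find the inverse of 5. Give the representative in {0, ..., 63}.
5^(−1) ≡ 13 (mod 64)

Apply the extended Euclidean algorithm to (64, 5), tracking rows (r, s, t) with s·64 + t·5 = r. Each division r_prev = q·r_cur + r_new produces the new row as (previous row) − q·(current row):
  row A: (64, 1, 0)   [1·64 + 0·5 = 64]
  row B: (5, 0, 1)   [0·64 + 1·5 = 5]
  64 = 12·5 + 4   → row C = row A − 12·row B = (4, 1, −12)   [check: 1·64 − 12·5 = 4]
  5 = 1·4 + 1   → row D = row B − 1·row C = (1, −1, 13)   [check: −1·64 + 13·5 = 1]
  4 = 4·1 + 0   → remainder 0, stop. gcd = 1 (last nonzero row D).
The gcd is 1, so 5 is invertible mod 64. The last nonzero row gives −1·64 + 13·5 = 1, so t = 13. So 5^(−1) ≡ 13 (mod 64). Verify: 5 · 13 = 65 ≡ 1 (mod 64). ✓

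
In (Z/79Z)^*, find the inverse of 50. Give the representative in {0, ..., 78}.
Apply the extended Euclidean algorithm to (79, 50), tracking rows (r, s, t) with s·79 + t·50 = r. Each division r_prev = q·r_cur + r_new produces the new row as (previous row) − q·(current row):
  row A: (79, 1, 0)   [1·79 + 0·50 = 79]
  row B: (50, 0, 1)   [0·79 + 1·50 = 50]
  79 = 1·50 + 29   → row C = row A − 1·row B = (29, 1, −1)   [check: 1·79 − 1·50 = 29]
  50 = 1·29 + 21   → row D = row B − 1·row C = (21, −1, 2)   [check: −1·79 + 2·50 = 21]
  29 = 1·21 + 8   → row E = row C − 1·row D = (8, 2, −3)   [check: 2·79 − 3·50 = 8]
  21 = 2·8 + 5   → row F = row D − 2·row E = (5, −5, 8)   [check: −5·79 + 8·50 = 5]
  8 = 1·5 + 3   → row G = row E − 1·row F = (3, 7, −11)   [check: 7·79 − 11·50 = 3]
  5 = 1·3 + 2   → row H = row F − 1·row G = (2, −12, 19)   [check: −12·79 + 19·50 = 2]
  3 = 1·2 + 1   → row I = row G − 1·row H = (1, 19, −30)   [check: 19·79 − 30·50 = 1]
  2 = 2·1 + 0   → remainder 0, stop. gcd = 1 (last nonzero row I).
The gcd is 1, so 50 is invertible mod 79. The last nonzero row gives 19·79 − 30·50 = 1, so t = −30. So 50^(−1) ≡ −30 ≡ 49 (mod 79). Verify: 50 · 49 = 2450 ≡ 1 (mod 79). ✓

Final answer: 50^(−1) ≡ 49 (mod 79)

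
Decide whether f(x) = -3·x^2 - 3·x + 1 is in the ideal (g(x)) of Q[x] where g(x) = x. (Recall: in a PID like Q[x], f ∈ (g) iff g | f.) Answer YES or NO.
NO

In Q[x] the ideal (g) consists of all multiples of g, so f ∈ (g) iff g | f, i.e. iff the remainder of f on division by g is 0. Divide f by g (g is monic, so eliminate the leading term of the running remainder at each step):
  leading term -3·x^2: subtract (-3·x)·g(x) = -3·x^2, leaving 1 - 3·x
  leading term -3·x: subtract (-3)·g(x) = -3·x, leaving 1
The remainder r(x) = 1 ≠ 0 (and deg r < deg g), so g ∤ f, i.e. f ∉ (g).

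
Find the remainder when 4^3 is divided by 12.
Use repeated squaring. Binary(3) = 11. Walk through the bits of the exponent 3 left-to-right: at each bit after the leading one, square the running value, then multiply by 4 if the bit is 1 (always reducing mod 12):
  bit 1 = 1 (leading): start with 4.
  bit 2 = 1: square 4^2 = 16 ≡ 4; bit is 1, so multiply 4·4 = 16 ≡ 4 (mod 12).
Final value: 4^3 ≡ 4 (mod 12).

Final answer: 4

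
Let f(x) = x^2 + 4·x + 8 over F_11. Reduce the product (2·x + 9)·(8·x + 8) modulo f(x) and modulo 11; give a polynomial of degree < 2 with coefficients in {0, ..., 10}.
Multiply as integer polynomials: a · b = 16·x^2 + 88·x + 72. Reducing coefficients mod 11: a · b ≡ 5·x^2 + 6. Now divide by f(x) = x^2 + 4·x + 8 in F_11[x], eliminating the leading term at each step:
  leading term 5·x^2: subtract (5)·f(x) = 5·x^2 + 9·x + 7, leaving 2·x + 10 (coefficients mod 11)
The degree is now < 2, so this is the remainder. Hence a · b ≡ 2·x + 10 in F_11[x]/(f).

Final answer: a · b ≡ 2·x + 10 (mod f(x))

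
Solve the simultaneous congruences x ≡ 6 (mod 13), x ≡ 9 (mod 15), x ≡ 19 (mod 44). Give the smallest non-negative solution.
The moduli 13, 15, 44 are pairwise coprime, so by the CRT there is a unique solution mod 13·15·44 = 8580.
Solve by successive substitution. Start with x ≡ 6 (mod 13).
  Combine with x ≡ 9 (mod 15): write x = 6 + 13·t and require 6 + 13·t ≡ 9 (mod 15), i.e. 13·t ≡ 9 − 6 ≡ 3 (mod 15). Since 13^(−1) ≡ 7 (mod 15), t ≡ 7·3 ≡ 6 (mod 15). So x ≡ 6 + 13·6 = 84 (mod 195).
  Combine with x ≡ 19 (mod 44): write x = 84 + 195·t and require 84 + 195·t ≡ 19 (mod 44), i.e. 195·t ≡ 19 − 84 ≡ 23 (mod 44). Since 195^(−1) ≡ 7 (mod 44) (195 ≡ 19 (mod 44)), t ≡ 7·23 ≡ 29 (mod 44). So x ≡ 84 + 195·29 = 5739 (mod 8580).
Unique solution in [0, 8580): x = 5739.

Final answer: x ≡ 5739 (mod 8580); the representative in [0, 8580) is 5739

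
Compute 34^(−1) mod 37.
34^(−1) ≡ 12 (mod 37)

Apply the extended Euclidean algorithm to (37, 34), tracking rows (r, s, t) with s·37 + t·34 = r. Each division r_prev = q·r_cur + r_new produces the new row as (previous row) − q·(current row):
  row A: (37, 1, 0)   [1·37 + 0·34 = 37]
  row B: (34, 0, 1)   [0·37 + 1·34 = 34]
  37 = 1·34 + 3   → row C = row A − 1·row B = (3, 1, −1)   [check: 1·37 − 1·34 = 3]
  34 = 11·3 + 1   → row D = row B − 11·row C = (1, −11, 12)   [check: −11·37 + 12·34 = 1]
  3 = 3·1 + 0   → remainder 0, stop. gcd = 1 (last nonzero row D).
The gcd is 1, so 34 is invertible mod 37. The last nonzero row gives −11·37 + 12·34 = 1, so t = 12. So 34^(−1) ≡ 12 (mod 37). Verify: 34 · 12 = 408 ≡ 1 (mod 37). ✓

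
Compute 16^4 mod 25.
11

Use repeated squaring. Binary(4) = 100. Walk through the bits of the exponent 4 left-to-right: at each bit after the leading one, square the running value, then multiply by 16 if the bit is 1 (always reducing mod 25):
  bit 1 = 1 (leading): start with 16.
  bit 2 = 0: square 16^2 = 256 ≡ 6 (mod 25).
  bit 3 = 0: square 6^2 = 36 ≡ 11 (mod 25).
Final value: 16^4 ≡ 11 (mod 25).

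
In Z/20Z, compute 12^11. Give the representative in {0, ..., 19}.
8

Use repeated squaring. Binary(11) = 1011. Walk through the bits of the exponent 11 left-to-right: at each bit after the leading one, square the running value, then multiply by 12 if the bit is 1 (always reducing mod 20):
  bit 1 = 1 (leading): start with 12.
  bit 2 = 0: square 12^2 = 144 ≡ 4 (mod 20).
  bit 3 = 1: square 4^2 = 16; bit is 1, so multiply 16·12 = 192 ≡ 12 (mod 20).
  bit 4 = 1: square 12^2 = 144 ≡ 4; bit is 1, so multiply 4·12 = 48 ≡ 8 (mod 20).
Final value: 12^11 ≡ 8 (mod 20).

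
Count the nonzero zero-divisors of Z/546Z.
In Z/546Z each nonzero element is either a unit (gcd with 546 is 1) or a zero-divisor (gcd > 1). The number of units is φ(546): factorise 546 = 2 · 3 · 7 · 13, so φ(546) = (2 − 1) · (3 − 1) · (7 − 1) · (13 − 1) = 1 · 2 · 6 · 12 = 144. The nonzero elements number 546 − 1 = 545. Hence the nonzero zero-divisors number 545 − 144 = 401.

Final answer: Z/546Z has 401 nonzero zero-divisors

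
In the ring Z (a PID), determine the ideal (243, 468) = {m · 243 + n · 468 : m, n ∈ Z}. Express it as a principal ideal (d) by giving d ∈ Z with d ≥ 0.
In the PID Z, (a, b) is generated by gcd(a, b). Compute gcd(468, 243) with the extended Euclidean algorithm, tracking rows (r, s, t) with s·468 + t·243 = r:
  row A: (468, 1, 0)   [1·468 + 0·243 = 468]
  row B: (243, 0, 1)   [0·468 + 1·243 = 243]
  468 = 1·243 + 225   → row C = row A − 1·row B = (225, 1, −1)   [check: 1·468 − 1·243 = 225]
  243 = 1·225 + 18   → row D = row B − 1·row C = (18, −1, 2)   [check: −1·468 + 2·243 = 18]
  225 = 12·18 + 9   → row E = row C − 12·row D = (9, 13, −25)   [check: 13·468 − 25·243 = 9]
  18 = 2·9 + 0   → remainder 0, stop. gcd = 9 (last nonzero row E).
So gcd(243, 468) = 9, with Bézout identity 13·468 − 25·243 = 9. Containment (⊇): the Bézout identity exhibits 9 as an element of (243, 468), giving (9) ⊆ (243, 468). Containment (⊆): since 9 | 243 and 9 | 468 (243 = 9·27, 468 = 9·52), every Z-linear combination of 243 and 468 is divisible by 9, so (243, 468) ⊆ (9). Therefore (243, 468) = (9), d = 9.

Final answer: (243, 468) = (9); d = 9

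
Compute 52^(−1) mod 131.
52^(−1) ≡ 63 (mod 131)

Apply the extended Euclidean algorithm to (131, 52), tracking rows (r, s, t) with s·131 + t·52 = r. Each division r_prev = q·r_cur + r_new produces the new row as (previous row) − q·(current row):
  row A: (131, 1, 0)   [1·131 + 0·52 = 131]
  row B: (52, 0, 1)   [0·131 + 1·52 = 52]
  131 = 2·52 + 27   → row C = row A − 2·row B = (27, 1, −2)   [check: 1·131 − 2·52 = 27]
  52 = 1·27 + 25   → row D = row B − 1·row C = (25, −1, 3)   [check: −1·131 + 3·52 = 25]
  27 = 1·25 + 2   → row E = row C − 1·row D = (2, 2, −5)   [check: 2·131 − 5·52 = 2]
  25 = 12·2 + 1   → row F = row D − 12·row E = (1, −25, 63)   [check: −25·131 + 63·52 = 1]
  2 = 2·1 + 0   → remainder 0, stop. gcd = 1 (last nonzero row F).
The gcd is 1, so 52 is invertible mod 131. The last nonzero row gives −25·131 + 63·52 = 1, so t = 63. So 52^(−1) ≡ 63 (mod 131). Verify: 52 · 63 = 3276 ≡ 1 (mod 131). ✓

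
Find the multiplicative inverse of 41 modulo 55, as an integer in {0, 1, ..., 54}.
41^(−1) ≡ 51 (mod 55)

Apply the extended Euclidean algorithm to (55, 41), tracking rows (r, s, t) with s·55 + t·41 = r. Each division r_prev = q·r_cur + r_new produces the new row as (previous row) − q·(current row):
  row A: (55, 1, 0)   [1·55 + 0·41 = 55]
  row B: (41, 0, 1)   [0·55 + 1·41 = 41]
  55 = 1·41 + 14   → row C = row A − 1·row B = (14, 1, −1)   [check: 1·55 − 1·41 = 14]
  41 = 2·14 + 13   → row D = row B − 2·row C = (13, −2, 3)   [check: −2·55 + 3·41 = 13]
  14 = 1·13 + 1   → row E = row C − 1·row D = (1, 3, −4)   [check: 3·55 − 4·41 = 1]
  13 = 13·1 + 0   → remainder 0, stop. gcd = 1 (last nonzero row E).
The gcd is 1, so 41 is invertible mod 55. The last nonzero row gives 3·55 − 4·41 = 1, so t = −4. So 41^(−1) ≡ −4 ≡ 51 (mod 55). Verify: 41 · 51 = 2091 ≡ 1 (mod 55). ✓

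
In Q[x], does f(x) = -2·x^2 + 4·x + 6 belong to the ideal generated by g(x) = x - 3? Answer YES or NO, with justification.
In Q[x] the ideal (g) consists of all multiples of g, so f ∈ (g) iff g | f, i.e. iff the remainder of f on division by g is 0. Divide f by g (g is monic, so eliminate the leading term of the running remainder at each step):
  leading term -2·x^2: subtract (-2·x)·g(x) = -2·x^2 + 6·x, leaving 6 - 2·x
  leading term -2·x: subtract (-2)·g(x) = 6 - 2·x, leaving 0
The remainder is 0, so f(x) = g(x) · h(x) with h(x) = -2·x - 2. Hence g | f, i.e. f ∈ (g).

Final answer: YES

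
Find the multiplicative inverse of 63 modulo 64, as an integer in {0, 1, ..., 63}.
Apply the extended Euclidean algorithm to (64, 63), tracking rows (r, s, t) with s·64 + t·63 = r. Each division r_prev = q·r_cur + r_new produces the new row as (previous row) − q·(current row):
  row A: (64, 1, 0)   [1·64 + 0·63 = 64]
  row B: (63, 0, 1)   [0·64 + 1·63 = 63]
  64 = 1·63 + 1   → row C = row A − 1·row B = (1, 1, −1)   [check: 1·64 − 1·63 = 1]
  63 = 63·1 + 0   → remainder 0, stop. gcd = 1 (last nonzero row C).
The gcd is 1, so 63 is invertible mod 64. The last nonzero row gives 1·64 − 1·63 = 1, so t = −1. So 63^(−1) ≡ −1 ≡ 63 (mod 64). Verify: 63 · 63 = 3969 ≡ 1 (mod 64). ✓

Final answer: 63^(−1) ≡ 63 (mod 64)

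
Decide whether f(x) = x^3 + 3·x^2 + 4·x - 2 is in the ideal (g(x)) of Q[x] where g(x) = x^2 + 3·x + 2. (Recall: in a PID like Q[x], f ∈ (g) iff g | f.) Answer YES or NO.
In Q[x] the ideal (g) consists of all multiples of g, so f ∈ (g) iff g | f, i.e. iff the remainder of f on division by g is 0. Divide f by g (g is monic, so eliminate the leading term of the running remainder at each step):
  leading term x^3: subtract (x)·g(x) = x^3 + 3·x^2 + 2·x, leaving 2·x - 2
The remainder r(x) = 2·x - 2 ≠ 0 (and deg r < deg g), so g ∤ f, i.e. f ∉ (g).

Final answer: NO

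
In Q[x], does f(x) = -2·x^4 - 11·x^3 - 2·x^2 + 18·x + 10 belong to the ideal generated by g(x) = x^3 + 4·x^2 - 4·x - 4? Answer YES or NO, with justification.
In Q[x] the ideal (g) consists of all multiples of g, so f ∈ (g) iff g | f, i.e. iff the remainder of f on division by g is 0. Divide f by g (g is monic, so eliminate the leading term of the running remainder at each step):
  leading term -2·x^4: subtract (-2·x)·g(x) = -2·x^4 - 8·x^3 + 8·x^2 + 8·x, leaving -3·x^3 - 10·x^2 + 10·x + 10
  leading term -3·x^3: subtract (-3)·g(x) = -3·x^3 - 12·x^2 + 12·x + 12, leaving 2·x^2 - 2·x - 2
The remainder r(x) = 2·x^2 - 2·x - 2 ≠ 0 (and deg r < deg g), so g ∤ f, i.e. f ∉ (g).

Final answer: NO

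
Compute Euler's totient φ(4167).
φ is multiplicative, with φ(p^e) = p^e − p^(e−1). Factorise 4167 = 3^2 · 463. Then
  φ(4167) = (3^2 − 3^1) · (463 − 1) = 6 · 462 = 2772.

Final answer: φ(4167) = 2772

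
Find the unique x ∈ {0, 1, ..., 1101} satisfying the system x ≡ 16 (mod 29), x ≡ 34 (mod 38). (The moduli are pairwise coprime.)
The moduli 29, 38 are pairwise coprime, so by the CRT there is a unique solution mod 29·38 = 1102.
Solve by successive substitution. Start with x ≡ 16 (mod 29).
  Combine with x ≡ 34 (mod 38): write x = 16 + 29·t and require 16 + 29·t ≡ 34 (mod 38), i.e. 29·t ≡ 34 − 16 ≡ 18 (mod 38). Since 29^(−1) ≡ 21 (mod 38), t ≡ 21·18 ≡ 36 (mod 38). So x ≡ 16 + 29·36 = 1060 (mod 1102).
Unique solution in [0, 1102): x = 1060.

Final answer: x ≡ 1060 (mod 1102); the representative in [0, 1102) is 1060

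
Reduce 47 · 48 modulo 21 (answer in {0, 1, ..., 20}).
9

Reduce the factors first: 47 ≡ 5, 48 ≡ 6 (mod 21), so 47 · 48 ≡ 5 · 6 (mod 21). 5 · 6 = 30. Dividing by 21: 30 = 1·21 + 9. So (47 · 48) mod 21 = 9.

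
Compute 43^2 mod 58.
Use repeated squaring. Binary(2) = 10. Walk through the bits of the exponent 2 left-to-right: at each bit after the leading one, square the running value, then multiply by 43 if the bit is 1 (always reducing mod 58):
  bit 1 = 1 (leading): start with 43.
  bit 2 = 0: square 43^2 = 1849 ≡ 51 (mod 58).
Final value: 43^2 ≡ 51 (mod 58).

Final answer: 51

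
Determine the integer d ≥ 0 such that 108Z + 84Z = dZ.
In the PID Z, (a, b) is generated by gcd(a, b). Compute gcd(108, 84) with the extended Euclidean algorithm, tracking rows (r, s, t) with s·108 + t·84 = r:
  row A: (108, 1, 0)   [1·108 + 0·84 = 108]
  row B: (84, 0, 1)   [0·108 + 1·84 = 84]
  108 = 1·84 + 24   → row C = row A − 1·row B = (24, 1, −1)   [check: 1·108 − 1·84 = 24]
  84 = 3·24 + 12   → row D = row B − 3·row C = (12, −3, 4)   [check: −3·108 + 4·84 = 12]
  24 = 2·12 + 0   → remainder 0, stop. gcd = 12 (last nonzero row D).
So gcd(108, 84) = 12, with Bézout identity −3·108 + 4·84 = 12. Containment (⊇): the Bézout identity exhibits 12 as an element of (108, 84), giving (12) ⊆ (108, 84). Containment (⊆): since 12 | 108 and 12 | 84 (108 = 12·9, 84 = 12·7), every Z-linear combination of 108 and 84 is divisible by 12, so (108, 84) ⊆ (12). Therefore (108, 84) = (12), d = 12.

Final answer: (108, 84) = (12); d = 12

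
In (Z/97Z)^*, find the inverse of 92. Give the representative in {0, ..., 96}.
92^(−1) ≡ 58 (mod 97)

Apply the extended Euclidean algorithm to (97, 92), tracking rows (r, s, t) with s·97 + t·92 = r. Each division r_prev = q·r_cur + r_new produces the new row as (previous row) − q·(current row):
  row A: (97, 1, 0)   [1·97 + 0·92 = 97]
  row B: (92, 0, 1)   [0·97 + 1·92 = 92]
  97 = 1·92 + 5   → row C = row A − 1·row B = (5, 1, −1)   [check: 1·97 − 1·92 = 5]
  92 = 18·5 + 2   → row D = row B − 18·row C = (2, −18, 19)   [check: −18·97 + 19·92 = 2]
  5 = 2·2 + 1   → row E = row C − 2·row D = (1, 37, −39)   [check: 37·97 − 39·92 = 1]
  2 = 2·1 + 0   → remainder 0, stop. gcd = 1 (last nonzero row E).
The gcd is 1, so 92 is invertible mod 97. The last nonzero row gives 37·97 − 39·92 = 1, so t = −39. So 92^(−1) ≡ −39 ≡ 58 (mod 97). Verify: 92 · 58 = 5336 ≡ 1 (mod 97). ✓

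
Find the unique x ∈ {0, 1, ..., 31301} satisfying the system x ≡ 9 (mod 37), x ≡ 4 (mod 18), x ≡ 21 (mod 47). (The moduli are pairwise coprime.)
x ≡ 4486 (mod 31302); the representative in [0, 31302) is 4486

The moduli 37, 18, 47 are pairwise coprime, so by the CRT there is a unique solution mod 37·18·47 = 31302.
Solve by successive substitution. Start with x ≡ 9 (mod 37).
  Combine with x ≡ 4 (mod 18): write x = 9 + 37·t and require 9 + 37·t ≡ 4 (mod 18), i.e. 37·t ≡ 4 − 9 ≡ 13 (mod 18). Since 37^(−1) ≡ 1 (mod 18) (37 ≡ 1 (mod 18)), t ≡ 1·13 ≡ 13 (mod 18). So x ≡ 9 + 37·13 = 490 (mod 666).
  Combine with x ≡ 21 (mod 47): write x = 490 + 666·t and require 490 + 666·t ≡ 21 (mod 47), i.e. 666·t ≡ 21 − 490 ≡ 1 (mod 47). Since 666^(−1) ≡ 6 (mod 47) (666 ≡ 8 (mod 47)), t ≡ 6·1 ≡ 6 (mod 47). So x ≡ 490 + 666·6 = 4486 (mod 31302).
Unique solution in [0, 31302): x = 4486.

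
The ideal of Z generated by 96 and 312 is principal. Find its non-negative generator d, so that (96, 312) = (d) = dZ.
In the PID Z, (a, b) is generated by gcd(a, b). Compute gcd(312, 96) with the extended Euclidean algorithm, tracking rows (r, s, t) with s·312 + t·96 = r:
  row A: (312, 1, 0)   [1·312 + 0·96 = 312]
  row B: (96, 0, 1)   [0·312 + 1·96 = 96]
  312 = 3·96 + 24   → row C = row A − 3·row B = (24, 1, −3)   [check: 1·312 − 3·96 = 24]
  96 = 4·24 + 0   → remainder 0, stop. gcd = 24 (last nonzero row C).
So gcd(96, 312) = 24, with Bézout identity 1·312 − 3·96 = 24. Containment (⊇): the Bézout identity exhibits 24 as an element of (96, 312), giving (24) ⊆ (96, 312). Containment (⊆): since 24 | 96 and 24 | 312 (96 = 24·4, 312 = 24·13), every Z-linear combination of 96 and 312 is divisible by 24, so (96, 312) ⊆ (24). Therefore (96, 312) = (24), d = 24.

Final answer: (96, 312) = (24); d = 24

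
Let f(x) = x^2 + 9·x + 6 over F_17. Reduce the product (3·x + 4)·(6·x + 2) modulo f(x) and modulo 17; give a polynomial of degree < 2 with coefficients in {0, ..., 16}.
a · b ≡ 4·x + 2 (mod f(x))

Multiply as integer polynomials: a · b = 18·x^2 + 30·x + 8. Reducing coefficients mod 17: a · b ≡ x^2 + 13·x + 8. Now divide by f(x) = x^2 + 9·x + 6 in F_17[x], eliminating the leading term at each step:
  leading term x^2: subtract (1)·f(x) = x^2 + 9·x + 6, leaving 4·x + 2 (coefficients mod 17)
The degree is now < 2, so this is the remainder. Hence a · b ≡ 4·x + 2 in F_17[x]/(f).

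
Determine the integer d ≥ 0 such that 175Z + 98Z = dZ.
In the PID Z, (a, b) is generated by gcd(a, b). Compute gcd(175, 98) with the extended Euclidean algorithm, tracking rows (r, s, t) with s·175 + t·98 = r:
  row A: (175, 1, 0)   [1·175 + 0·98 = 175]
  row B: (98, 0, 1)   [0·175 + 1·98 = 98]
  175 = 1·98 + 77   → row C = row A − 1·row B = (77, 1, −1)   [check: 1·175 − 1·98 = 77]
  98 = 1·77 + 21   → row D = row B − 1·row C = (21, −1, 2)   [check: −1·175 + 2·98 = 21]
  77 = 3·21 + 14   → row E = row C − 3·row D = (14, 4, −7)   [check: 4·175 − 7·98 = 14]
  21 = 1·14 + 7   → row F = row D − 1·row E = (7, −5, 9)   [check: −5·175 + 9·98 = 7]
  14 = 2·7 + 0   → remainder 0, stop. gcd = 7 (last nonzero row F).
So gcd(175, 98) = 7, with Bézout identity −5·175 + 9·98 = 7. Containment (⊇): the Bézout identity exhibits 7 as an element of (175, 98), giving (7) ⊆ (175, 98). Containment (⊆): since 7 | 175 and 7 | 98 (175 = 7·25, 98 = 7·14), every Z-linear combination of 175 and 98 is divisible by 7, so (175, 98) ⊆ (7). Therefore (175, 98) = (7), d = 7.

Final answer: (175, 98) = (7); d = 7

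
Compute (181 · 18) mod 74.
Reduce the factors first: 181 ≡ 33 (mod 74), so 181 · 18 ≡ 33 · 18 (mod 74). 33 · 18 = 594. Dividing by 74: 594 = 8·74 + 2. So (181 · 18) mod 74 = 2.

Final answer: 2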